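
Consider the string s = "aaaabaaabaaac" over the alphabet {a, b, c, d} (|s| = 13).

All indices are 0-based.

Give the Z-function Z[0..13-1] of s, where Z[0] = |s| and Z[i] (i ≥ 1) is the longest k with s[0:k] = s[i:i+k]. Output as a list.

Z[0]=13
i=1: fresh scan; Z[1]=3 scan→box=[1,4)
i=2: min(r-i=2, Z[1]=3)=2; Z[2]=2
i=3: min(r-i=1, Z[2]=2)=1; Z[3]=1
i=4: fresh scan; Z[4]=0
i=5: fresh scan; Z[5]=3 scan→box=[5,8)
i=6: min(r-i=2, Z[1]=3)=2; Z[6]=2
i=7: min(r-i=1, Z[2]=2)=1; Z[7]=1
i=8: fresh scan; Z[8]=0
i=9: fresh scan; Z[9]=3 scan→box=[9,12)
i=10: min(r-i=2, Z[1]=3)=2; Z[10]=2
i=11: min(r-i=1, Z[2]=2)=1; Z[11]=1
i=12: fresh scan; Z[12]=0

[13, 3, 2, 1, 0, 3, 2, 1, 0, 3, 2, 1, 0]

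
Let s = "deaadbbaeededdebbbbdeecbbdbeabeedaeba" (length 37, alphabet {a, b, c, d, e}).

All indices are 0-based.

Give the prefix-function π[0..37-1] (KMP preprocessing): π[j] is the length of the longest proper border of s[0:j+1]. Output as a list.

[0, 0, 0, 0, 1, 0, 0, 0, 0, 0, 1, 2, 1, 1, 2, 0, 0, 0, 0, 1, 2, 0, 0, 0, 0, 1, 0, 0, 0, 0, 0, 0, 1, 0, 0, 0, 0]

π[0] = 0
j=1 s[j]='e': π[1]=0 (border '')
j=2 s[j]='a': π[2]=0 (border '')
j=3 s[j]='a': π[3]=0 (border '')
j=4 s[j]='d': π[4]=1 (border 'd')
j=5 s[j]='b': k: 1→0; π[5]=0 (border '')
j=6 s[j]='b': π[6]=0 (border '')
j=7 s[j]='a': π[7]=0 (border '')
j=8 s[j]='e': π[8]=0 (border '')
j=9 s[j]='e': π[9]=0 (border '')
j=10 s[j]='d': π[10]=1 (border 'd')
j=11 s[j]='e': π[11]=2 (border 'de')
j=12 s[j]='d': k: 2→0; π[12]=1 (border 'd')
j=13 s[j]='d': k: 1→0; π[13]=1 (border 'd')
j=14 s[j]='e': π[14]=2 (border 'de')
j=15 s[j]='b': k: 2→0; π[15]=0 (border '')
j=16 s[j]='b': π[16]=0 (border '')
j=17 s[j]='b': π[17]=0 (border '')
j=18 s[j]='b': π[18]=0 (border '')
j=19 s[j]='d': π[19]=1 (border 'd')
j=20 s[j]='e': π[20]=2 (border 'de')
j=21 s[j]='e': k: 2→0; π[21]=0 (border '')
j=22 s[j]='c': π[22]=0 (border '')
j=23 s[j]='b': π[23]=0 (border '')
j=24 s[j]='b': π[24]=0 (border '')
j=25 s[j]='d': π[25]=1 (border 'd')
j=26 s[j]='b': k: 1→0; π[26]=0 (border '')
j=27 s[j]='e': π[27]=0 (border '')
j=28 s[j]='a': π[28]=0 (border '')
j=29 s[j]='b': π[29]=0 (border '')
j=30 s[j]='e': π[30]=0 (border '')
j=31 s[j]='e': π[31]=0 (border '')
j=32 s[j]='d': π[32]=1 (border 'd')
j=33 s[j]='a': k: 1→0; π[33]=0 (border '')
j=34 s[j]='e': π[34]=0 (border '')
j=35 s[j]='b': π[35]=0 (border '')
j=36 s[j]='a': π[36]=0 (border '')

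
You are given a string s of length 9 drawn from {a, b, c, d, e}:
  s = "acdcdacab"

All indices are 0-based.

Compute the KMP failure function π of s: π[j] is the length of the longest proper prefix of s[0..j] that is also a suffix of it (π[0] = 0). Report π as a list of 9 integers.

π[0] = 0
j=1 s[j]='c': π[1]=0 (border '')
j=2 s[j]='d': π[2]=0 (border '')
j=3 s[j]='c': π[3]=0 (border '')
j=4 s[j]='d': π[4]=0 (border '')
j=5 s[j]='a': π[5]=1 (border 'a')
j=6 s[j]='c': π[6]=2 (border 'ac')
j=7 s[j]='a': k: 2→0; π[7]=1 (border 'a')
j=8 s[j]='b': k: 1→0; π[8]=0 (border '')

[0, 0, 0, 0, 0, 1, 2, 1, 0]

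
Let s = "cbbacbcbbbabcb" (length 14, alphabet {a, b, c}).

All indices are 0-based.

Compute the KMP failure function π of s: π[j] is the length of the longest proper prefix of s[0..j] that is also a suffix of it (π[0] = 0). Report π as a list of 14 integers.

π[0] = 0
j=1 s[j]='b': π[1]=0 (border '')
j=2 s[j]='b': π[2]=0 (border '')
j=3 s[j]='a': π[3]=0 (border '')
j=4 s[j]='c': π[4]=1 (border 'c')
j=5 s[j]='b': π[5]=2 (border 'cb')
j=6 s[j]='c': k: 2→0; π[6]=1 (border 'c')
j=7 s[j]='b': π[7]=2 (border 'cb')
j=8 s[j]='b': π[8]=3 (border 'cbb')
j=9 s[j]='b': k: 3→0; π[9]=0 (border '')
j=10 s[j]='a': π[10]=0 (border '')
j=11 s[j]='b': π[11]=0 (border '')
j=12 s[j]='c': π[12]=1 (border 'c')
j=13 s[j]='b': π[13]=2 (border 'cb')

[0, 0, 0, 0, 1, 2, 1, 2, 3, 0, 0, 0, 1, 2]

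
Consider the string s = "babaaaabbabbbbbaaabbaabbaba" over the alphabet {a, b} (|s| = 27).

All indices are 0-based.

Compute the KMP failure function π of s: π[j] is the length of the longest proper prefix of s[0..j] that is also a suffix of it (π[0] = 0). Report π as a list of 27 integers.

[0, 0, 1, 2, 0, 0, 0, 1, 1, 2, 3, 1, 1, 1, 1, 2, 0, 0, 1, 1, 2, 0, 1, 1, 2, 3, 4]

π[0] = 0
j=1 s[j]='a': π[1]=0 (border '')
j=2 s[j]='b': π[2]=1 (border 'b')
j=3 s[j]='a': π[3]=2 (border 'ba')
j=4 s[j]='a': k: 2→0; π[4]=0 (border '')
j=5 s[j]='a': π[5]=0 (border '')
j=6 s[j]='a': π[6]=0 (border '')
j=7 s[j]='b': π[7]=1 (border 'b')
j=8 s[j]='b': k: 1→0; π[8]=1 (border 'b')
j=9 s[j]='a': π[9]=2 (border 'ba')
j=10 s[j]='b': π[10]=3 (border 'bab')
j=11 s[j]='b': k: 3→1→0; π[11]=1 (border 'b')
j=12 s[j]='b': k: 1→0; π[12]=1 (border 'b')
j=13 s[j]='b': k: 1→0; π[13]=1 (border 'b')
j=14 s[j]='b': k: 1→0; π[14]=1 (border 'b')
j=15 s[j]='a': π[15]=2 (border 'ba')
j=16 s[j]='a': k: 2→0; π[16]=0 (border '')
j=17 s[j]='a': π[17]=0 (border '')
j=18 s[j]='b': π[18]=1 (border 'b')
j=19 s[j]='b': k: 1→0; π[19]=1 (border 'b')
j=20 s[j]='a': π[20]=2 (border 'ba')
j=21 s[j]='a': k: 2→0; π[21]=0 (border '')
j=22 s[j]='b': π[22]=1 (border 'b')
j=23 s[j]='b': k: 1→0; π[23]=1 (border 'b')
j=24 s[j]='a': π[24]=2 (border 'ba')
j=25 s[j]='b': π[25]=3 (border 'bab')
j=26 s[j]='a': π[26]=4 (border 'baba')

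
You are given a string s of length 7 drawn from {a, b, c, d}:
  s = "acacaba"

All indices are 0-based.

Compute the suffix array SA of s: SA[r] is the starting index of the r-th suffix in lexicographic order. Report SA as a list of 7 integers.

[6, 4, 2, 0, 5, 3, 1]

rank→(start, suffix):
  0 → (6, 'a')
  1 → (4, 'aba')
  2 → (2, 'acaba')
  3 → (0, 'acacaba')
  4 → (5, 'ba')
  5 → (3, 'caba')
  6 → (1, 'cacaba')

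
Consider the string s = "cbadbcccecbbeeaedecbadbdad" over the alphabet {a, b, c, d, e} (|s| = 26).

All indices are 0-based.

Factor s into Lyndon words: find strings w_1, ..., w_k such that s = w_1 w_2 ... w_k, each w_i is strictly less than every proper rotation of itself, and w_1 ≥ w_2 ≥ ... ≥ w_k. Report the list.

["c", "b", "adbcccecbbeeaedecbadbd", "ad"]

emit factor 1: 'c' (i=0, period=1)
emit factor 2: 'b' (i=1, period=1)
emit factor 3: 'adbcccecbbeeaedecbadbd' (i=2, period=22)
emit factor 4: 'ad' (i=24, period=2)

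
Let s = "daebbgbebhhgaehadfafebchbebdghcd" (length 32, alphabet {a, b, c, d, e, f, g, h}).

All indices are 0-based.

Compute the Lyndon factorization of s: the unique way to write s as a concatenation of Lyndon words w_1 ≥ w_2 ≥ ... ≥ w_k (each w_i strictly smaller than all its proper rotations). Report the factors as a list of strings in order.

["d", "aebbgbebhhgaeh", "adfafebchbebdghcd"]

emit factor 1: 'd' (i=0, period=1)
emit factor 2: 'aebbgbebhhgaeh' (i=1, period=14)
emit factor 3: 'adfafebchbebdghcd' (i=15, period=17)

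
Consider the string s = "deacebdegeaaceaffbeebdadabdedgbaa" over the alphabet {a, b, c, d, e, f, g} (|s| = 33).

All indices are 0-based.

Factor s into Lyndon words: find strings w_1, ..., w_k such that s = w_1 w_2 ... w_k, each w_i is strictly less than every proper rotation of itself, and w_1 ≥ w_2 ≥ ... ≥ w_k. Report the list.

["de", "acebdege", "aaceaffbeebdadabdedgb", "a", "a"]

emit factor 1: 'de' (i=0, period=2)
emit factor 2: 'acebdege' (i=2, period=8)
emit factor 3: 'aaceaffbeebdadabdedgb' (i=10, period=21)
emit factor 4: 'a' (i=31, period=1)
emit factor 5: 'a' (i=32, period=1)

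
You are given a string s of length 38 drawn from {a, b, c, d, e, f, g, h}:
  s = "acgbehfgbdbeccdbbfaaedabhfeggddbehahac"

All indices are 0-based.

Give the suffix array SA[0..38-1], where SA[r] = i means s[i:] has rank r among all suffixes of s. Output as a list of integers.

sorted suffixes:
  #0 SA[0]=18  'aaedabhfeggddbehahac'
  #1 SA[1]=22  'abhfeggddbehahac'
  #2 SA[2]=36  'ac'
  #3 SA[3]=0  'acgbehfgbdbeccdbbfaaedabhfeggddbehahac'
  #4 SA[4]=19  'aedabhfeggddbehahac'
  #5 SA[5]=34  'ahac'
  #6 SA[6]=15  'bbfaaedabhfeggddbehahac'
  #7 SA[7]=8  'bdbeccdbbfaaedabhfeggddbehahac'
  #8 SA[8]=10  'beccdbbfaaedabhfeggddbehahac'
  #9 SA[9]=31  'behahac'
  #10 SA[10]=3  'behfgbdbeccdbbfaaedabhfeggddbehahac'
  #11 SA[11]=16  'bfaaedabhfeggddbehahac'
  #12 SA[12]=23  'bhfeggddbehahac'
  #13 SA[13]=37  'c'
  #14 SA[14]=12  'ccdbbfaaedabhfeggddbehahac'
  #15 SA[15]=13  'cdbbfaaedabhfeggddbehahac'
  #16 SA[16]=1  'cgbehfgbdbeccdbbfaaedabhfeggddbehahac'
  #17 SA[17]=21  'dabhfeggddbehahac'
  #18 SA[18]=14  'dbbfaaedabhfeggddbehahac'
  #19 SA[19]=9  'dbeccdbbfaaedabhfeggddbehahac'
  #20 SA[20]=30  'dbehahac'
  #21 SA[21]=29  'ddbehahac'
  #22 SA[22]=11  'eccdbbfaaedabhfeggddbehahac'
  #23 SA[23]=20  'edabhfeggddbehahac'
  #24 SA[24]=26  'eggddbehahac'
  #25 SA[25]=32  'ehahac'
  #26 SA[26]=4  'ehfgbdbeccdbbfaaedabhfeggddbehahac'
  #27 SA[27]=17  'faaedabhfeggddbehahac'
  #28 SA[28]=25  'feggddbehahac'
  #29 SA[29]=6  'fgbdbeccdbbfaaedabhfeggddbehahac'
  #30 SA[30]=7  'gbdbeccdbbfaaedabhfeggddbehahac'
  #31 SA[31]=2  'gbehfgbdbeccdbbfaaedabhfeggddbehahac'
  #32 SA[32]=28  'gddbehahac'
  #33 SA[33]=27  'ggddbehahac'
  #34 SA[34]=35  'hac'
  #35 SA[35]=33  'hahac'
  #36 SA[36]=24  'hfeggddbehahac'
  #37 SA[37]=5  'hfgbdbeccdbbfaaedabhfeggddbehahac'

[18, 22, 36, 0, 19, 34, 15, 8, 10, 31, 3, 16, 23, 37, 12, 13, 1, 21, 14, 9, 30, 29, 11, 20, 26, 32, 4, 17, 25, 6, 7, 2, 28, 27, 35, 33, 24, 5]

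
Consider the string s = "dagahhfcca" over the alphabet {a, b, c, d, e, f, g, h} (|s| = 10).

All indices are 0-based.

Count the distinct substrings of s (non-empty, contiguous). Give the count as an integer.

rank→(start, suffix):
  0 → (9, 'a')
  1 → (1, 'agahhfcca')
  2 → (3, 'ahhfcca')
  3 → (8, 'ca')
  4 → (7, 'cca')
  5 → (0, 'dagahhfcca')
  6 → (6, 'fcca')
  7 → (2, 'gahhfcca')
  8 → (5, 'hfcca')
  9 → (4, 'hhfcca')

SA = [9, 1, 3, 8, 7, 0, 6, 2, 5, 4]
i: (SA[i-1],SA[i]) lcp shared
  1: (9,1) 1 'a'
  2: (1,3) 1 'a'
  3: (3,8) 0 ''
  4: (8,7) 1 'c'
  5: (7,0) 0 ''
  6: (0,6) 0 ''
  7: (6,2) 0 ''
  8: (2,5) 0 ''
  9: (5,4) 1 'h'

n(n+1)/2 = 10·11/2 = 55
Σ LCP = 0 + 1 + 1 + 0 + 1 + 0 + 0 + 0 + 0 + 1 = 4
distinct = 55 − 4 = 51

51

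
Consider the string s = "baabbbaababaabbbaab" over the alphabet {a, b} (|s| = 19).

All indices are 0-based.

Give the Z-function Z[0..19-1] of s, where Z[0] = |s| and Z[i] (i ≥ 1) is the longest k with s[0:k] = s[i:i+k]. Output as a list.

Z[0]=19
i=1: fresh scan; Z[1]=0
i=2: fresh scan; Z[2]=0
i=3: fresh scan; Z[3]=1 scan→box=[3,4)
i=4: fresh scan; Z[4]=1 scan→box=[4,5)
i=5: fresh scan; Z[5]=4 scan→box=[5,9)
i=6: min(r-i=3, Z[1]=0)=0; Z[6]=0
i=7: min(r-i=2, Z[2]=0)=0; Z[7]=0
i=8: min(r-i=1, Z[3]=1)=1; Z[8]=2 scan→box=[8,10)
i=9: min(r-i=1, Z[1]=0)=0; Z[9]=0
i=10: fresh scan; Z[10]=9 scan→box=[10,19)
i=11: min(r-i=8, Z[1]=0)=0; Z[11]=0
i=12: min(r-i=7, Z[2]=0)=0; Z[12]=0
i=13: min(r-i=6, Z[3]=1)=1; Z[13]=1
i=14: min(r-i=5, Z[4]=1)=1; Z[14]=1
i=15: min(r-i=4, Z[5]=4)=4; Z[15]=4
i=16: min(r-i=3, Z[6]=0)=0; Z[16]=0
i=17: min(r-i=2, Z[7]=0)=0; Z[17]=0
i=18: min(r-i=1, Z[8]=2)=1; Z[18]=1

[19, 0, 0, 1, 1, 4, 0, 0, 2, 0, 9, 0, 0, 1, 1, 4, 0, 0, 1]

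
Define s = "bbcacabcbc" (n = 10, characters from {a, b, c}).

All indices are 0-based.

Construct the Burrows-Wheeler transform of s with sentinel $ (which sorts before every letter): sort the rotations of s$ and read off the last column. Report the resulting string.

rank  rotation     last
    0  $bbcacabcbc  c
    1  abcbc$bbcac  c
    2  acabcbc$bbc  c
    3  bbcacabcbc$  $
    4  bc$bbcacabc  c
    5  bcacabcbc$b  b
    6  bcbc$bbcaca  a
    7  c$bbcacabcb  b
    8  cabcbc$bbca  a
    9  cacabcbc$bb  b
   10  cbc$bbcacab  b

ccc$cbababb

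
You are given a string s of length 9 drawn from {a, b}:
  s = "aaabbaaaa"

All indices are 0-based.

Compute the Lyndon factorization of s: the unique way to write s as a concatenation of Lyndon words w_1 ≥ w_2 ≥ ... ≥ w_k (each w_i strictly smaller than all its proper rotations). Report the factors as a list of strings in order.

emit factor 1: 'aaabb' (i=0, period=5)
emit factor 2: 'a' (i=5, period=1)
emit factor 3: 'a' (i=6, period=1)
emit factor 4: 'a' (i=7, period=1)
emit factor 5: 'a' (i=8, period=1)

["aaabb", "a", "a", "a", "a"]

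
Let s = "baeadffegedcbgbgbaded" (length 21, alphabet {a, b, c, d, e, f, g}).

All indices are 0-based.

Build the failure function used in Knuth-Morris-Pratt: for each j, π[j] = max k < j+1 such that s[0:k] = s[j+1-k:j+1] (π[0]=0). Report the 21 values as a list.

[0, 0, 0, 0, 0, 0, 0, 0, 0, 0, 0, 0, 1, 0, 1, 0, 1, 2, 0, 0, 0]

π[0] = 0
j=1 s[j]='a': π[1]=0 (border '')
j=2 s[j]='e': π[2]=0 (border '')
j=3 s[j]='a': π[3]=0 (border '')
j=4 s[j]='d': π[4]=0 (border '')
j=5 s[j]='f': π[5]=0 (border '')
j=6 s[j]='f': π[6]=0 (border '')
j=7 s[j]='e': π[7]=0 (border '')
j=8 s[j]='g': π[8]=0 (border '')
j=9 s[j]='e': π[9]=0 (border '')
j=10 s[j]='d': π[10]=0 (border '')
j=11 s[j]='c': π[11]=0 (border '')
j=12 s[j]='b': π[12]=1 (border 'b')
j=13 s[j]='g': k: 1→0; π[13]=0 (border '')
j=14 s[j]='b': π[14]=1 (border 'b')
j=15 s[j]='g': k: 1→0; π[15]=0 (border '')
j=16 s[j]='b': π[16]=1 (border 'b')
j=17 s[j]='a': π[17]=2 (border 'ba')
j=18 s[j]='d': k: 2→0; π[18]=0 (border '')
j=19 s[j]='e': π[19]=0 (border '')
j=20 s[j]='d': π[20]=0 (border '')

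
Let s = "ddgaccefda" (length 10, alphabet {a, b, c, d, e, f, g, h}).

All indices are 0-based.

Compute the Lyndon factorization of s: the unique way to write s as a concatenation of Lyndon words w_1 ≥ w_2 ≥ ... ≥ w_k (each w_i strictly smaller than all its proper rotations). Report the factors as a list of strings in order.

emit factor 1: 'ddg' (i=0, period=3)
emit factor 2: 'accefd' (i=3, period=6)
emit factor 3: 'a' (i=9, period=1)

["ddg", "accefd", "a"]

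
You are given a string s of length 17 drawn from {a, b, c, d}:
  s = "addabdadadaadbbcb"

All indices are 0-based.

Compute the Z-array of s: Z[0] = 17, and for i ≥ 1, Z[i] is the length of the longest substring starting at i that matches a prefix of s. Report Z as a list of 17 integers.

Z[0]=17
i=1: i≥r, start 0; Z[1]=0
i=2: i≥r, start 0; Z[2]=0
i=3: i≥r, start 0; Z[3]=1 grow→box=[3,4)
i=4: i≥r, start 0; Z[4]=0
i=5: i≥r, start 0; Z[5]=0
i=6: i≥r, start 0; Z[6]=2 grow→box=[6,8)
i=7: min(r-i=1, Z[1]=0)=0; Z[7]=0
i=8: i≥r, start 0; Z[8]=2 grow→box=[8,10)
i=9: min(r-i=1, Z[1]=0)=0; Z[9]=0
i=10: i≥r, start 0; Z[10]=1 grow→box=[10,11)
i=11: i≥r, start 0; Z[11]=2 grow→box=[11,13)
i=12: min(r-i=1, Z[1]=0)=0; Z[12]=0
i=13: i≥r, start 0; Z[13]=0
i=14: i≥r, start 0; Z[14]=0
i=15: i≥r, start 0; Z[15]=0
i=16: i≥r, start 0; Z[16]=0

[17, 0, 0, 1, 0, 0, 2, 0, 2, 0, 1, 2, 0, 0, 0, 0, 0]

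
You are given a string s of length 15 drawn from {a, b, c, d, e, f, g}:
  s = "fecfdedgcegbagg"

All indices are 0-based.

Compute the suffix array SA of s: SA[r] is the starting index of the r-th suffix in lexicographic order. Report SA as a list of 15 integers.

rank | idx | suffix
   0 |  12 | agg
   1 |  11 | bagg
   2 |   8 | cegbagg
   3 |   2 | cfdedgcegbagg
   4 |   4 | dedgcegbagg
   5 |   6 | dgcegbagg
   6 |   1 | ecfdedgcegbagg
   7 |   5 | edgcegbagg
   8 |   9 | egbagg
   9 |   3 | fdedgcegbagg
  10 |   0 | fecfdedgcegbagg
  11 |  14 | g
  12 |  10 | gbagg
  13 |   7 | gcegbagg
  14 |  13 | gg

[12, 11, 8, 2, 4, 6, 1, 5, 9, 3, 0, 14, 10, 7, 13]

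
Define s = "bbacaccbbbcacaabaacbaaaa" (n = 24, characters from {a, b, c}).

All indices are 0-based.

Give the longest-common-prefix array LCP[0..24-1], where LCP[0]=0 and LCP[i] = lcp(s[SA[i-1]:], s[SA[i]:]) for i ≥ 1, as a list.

[0, 1, 2, 3, 2, 2, 1, 1, 3, 2, 2, 0, 3, 2, 1, 2, 2, 1, 0, 2, 3, 1, 2, 1]

sorted suffixes:
  #0 SA[0]=23  'a'
  #1 SA[1]=22  'aa'
  #2 SA[2]=21  'aaa'
  #3 SA[3]=20  'aaaa'
  #4 SA[4]=13  'aabaacbaaaa'
  #5 SA[5]=16  'aacbaaaa'
  #6 SA[6]=14  'abaacbaaaa'
  #7 SA[7]=11  'acaabaacbaaaa'
  #8 SA[8]=2  'acaccbbbcacaabaacbaaaa'
  #9 SA[9]=17  'acbaaaa'
  #10 SA[10]=4  'accbbbcacaabaacbaaaa'
  #11 SA[11]=19  'baaaa'
  #12 SA[12]=15  'baacbaaaa'
  #13 SA[13]=1  'bacaccbbbcacaabaacbaaaa'
  #14 SA[14]=0  'bbacaccbbbcacaabaacbaaaa'
  #15 SA[15]=7  'bbbcacaabaacbaaaa'
  #16 SA[16]=8  'bbcacaabaacbaaaa'
  #17 SA[17]=9  'bcacaabaacbaaaa'
  #18 SA[18]=12  'caabaacbaaaa'
  #19 SA[19]=10  'cacaabaacbaaaa'
  #20 SA[20]=3  'caccbbbcacaabaacbaaaa'
  #21 SA[21]=18  'cbaaaa'
  #22 SA[22]=6  'cbbbcacaabaacbaaaa'
  #23 SA[23]=5  'ccbbbcacaabaacbaaaa'

SA = [23, 22, 21, 20, 13, 16, 14, 11, 2, 17, 4, 19, 15, 1, 0, 7, 8, 9, 12, 10, 3, 18, 6, 5]
i: (SA[i-1],SA[i]) lcp shared
  1: (23,22) 1 'a'
  2: (22,21) 2 'aa'
  3: (21,20) 3 'aaa'
  4: (20,13) 2 'aa'
  5: (13,16) 2 'aa'
  6: (16,14) 1 'a'
  7: (14,11) 1 'a'
  8: (11,2) 3 'aca'
  9: (2,17) 2 'ac'
  10: (17,4) 2 'ac'
  11: (4,19) 0 ''
  12: (19,15) 3 'baa'
  13: (15,1) 2 'ba'
  14: (1,0) 1 'b'
  15: (0,7) 2 'bb'
  16: (7,8) 2 'bb'
  17: (8,9) 1 'b'
  18: (9,12) 0 ''
  19: (12,10) 2 'ca'
  20: (10,3) 3 'cac'
  21: (3,18) 1 'c'
  22: (18,6) 2 'cb'
  23: (6,5) 1 'c'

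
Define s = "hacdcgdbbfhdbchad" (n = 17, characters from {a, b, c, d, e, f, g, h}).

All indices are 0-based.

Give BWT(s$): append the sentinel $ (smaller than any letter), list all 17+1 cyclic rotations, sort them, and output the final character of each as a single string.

rank  rotation            last
    0  $hacdcgdbbfhdbchad  d
    1  acdcgdbbfhdbchad$h  h
    2  ad$hacdcgdbbfhdbch  h
    3  bbfhdbchad$hacdcgd  d
    4  bchad$hacdcgdbbfhd  d
    5  bfhdbchad$hacdcgdb  b
    6  cdcgdbbfhdbchad$ha  a
    7  cgdbbfhdbchad$hacd  d
    8  chad$hacdcgdbbfhdb  b
    9  d$hacdcgdbbfhdbcha  a
   10  dbbfhdbchad$hacdcg  g
   11  dbchad$hacdcgdbbfh  h
   12  dcgdbbfhdbchad$hac  c
   13  fhdbchad$hacdcgdbb  b
   14  gdbbfhdbchad$hacdc  c
   15  hacdcgdbbfhdbchad$  $
   16  had$hacdcgdbbfhdbc  c
   17  hdbchad$hacdcgdbbf  f

dhhddbadbaghcbc$cf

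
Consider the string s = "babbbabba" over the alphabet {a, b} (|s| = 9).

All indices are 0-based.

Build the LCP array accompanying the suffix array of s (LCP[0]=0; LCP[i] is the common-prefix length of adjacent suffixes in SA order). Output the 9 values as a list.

[0, 1, 3, 0, 2, 4, 1, 3, 2]

rank→(start, suffix):
  0 → (8, 'a')
  1 → (5, 'abba')
  2 → (1, 'abbbabba')
  3 → (7, 'ba')
  4 → (4, 'babba')
  5 → (0, 'babbbabba')
  6 → (6, 'bba')
  7 → (3, 'bbabba')
  8 → (2, 'bbbabba')

SA = [8, 5, 1, 7, 4, 0, 6, 3, 2]
rank  pair      lcp
   1  s[8:],s[5:]  1  'a'
   2  s[5:],s[1:]  3  'abb'
   3  s[1:],s[7:]  0  ''
   4  s[7:],s[4:]  2  'ba'
   5  s[4:],s[0:]  4  'babb'
   6  s[0:],s[6:]  1  'b'
   7  s[6:],s[3:]  3  'bba'
   8  s[3:],s[2:]  2  'bb'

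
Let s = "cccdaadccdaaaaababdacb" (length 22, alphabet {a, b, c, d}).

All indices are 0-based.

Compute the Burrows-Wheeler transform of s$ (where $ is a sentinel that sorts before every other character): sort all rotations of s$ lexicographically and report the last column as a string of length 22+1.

bdaaadabdacaaa$dcccccba

rank  rotation                 last
    0  $cccdaadccdaaaaababdacb  b
    1  aaaaababdacb$cccdaadccd  d
    2  aaaababdacb$cccdaadccda  a
    3  aaababdacb$cccdaadccdaa  a
    4  aababdacb$cccdaadccdaaa  a
    5  aadccdaaaaababdacb$cccd  d
    6  ababdacb$cccdaadccdaaaa  a
    7  abdacb$cccdaadccdaaaaab  b
    8  acb$cccdaadccdaaaaababd  d
    9  adccdaaaaababdacb$cccda  a
   10  b$cccdaadccdaaaaababdac  c
   11  babdacb$cccdaadccdaaaaa  a
   12  bdacb$cccdaadccdaaaaaba  a
   13  cb$cccdaadccdaaaaababda  a
   14  cccdaadccdaaaaababdacb$  $
   15  ccdaaaaababdacb$cccdaad  d
   16  ccdaadccdaaaaababdacb$c  c
   17  cdaaaaababdacb$cccdaadc  c
   18  cdaadccdaaaaababdacb$cc  c
   19  daaaaababdacb$cccdaadcc  c
   20  daadccdaaaaababdacb$ccc  c
   21  dacb$cccdaadccdaaaaabab  b
   22  dccdaaaaababdacb$cccdaa  a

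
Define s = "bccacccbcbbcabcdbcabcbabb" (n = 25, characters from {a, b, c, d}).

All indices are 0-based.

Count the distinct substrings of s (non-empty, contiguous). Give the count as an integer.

rank→(start, suffix):
  0 → (22, 'abb')
  1 → (18, 'abcbabb')
  2 → (12, 'abcdbcabcbabb')
  3 → (3, 'acccbcbbcabcdbcabcbabb')
  4 → (24, 'b')
  5 → (21, 'babb')
  6 → (23, 'bb')
  7 → (9, 'bbcabcdbcabcbabb')
  8 → (16, 'bcabcbabb')
  9 → (10, 'bcabcdbcabcbabb')
  10 → (19, 'bcbabb')
  11 → (7, 'bcbbcabcdbcabcbabb')
  12 → (0, 'bccacccbcbbcabcdbcabcbabb')
  13 → (13, 'bcdbcabcbabb')
  14 → (17, 'cabcbabb')
  15 → (11, 'cabcdbcabcbabb')
  16 → (2, 'cacccbcbbcabcdbcabcbabb')
  17 → (20, 'cbabb')
  18 → (8, 'cbbcabcdbcabcbabb')
  19 → (6, 'cbcbbcabcdbcabcbabb')
  20 → (1, 'ccacccbcbbcabcdbcabcbabb')
  21 → (5, 'ccbcbbcabcdbcabcbabb')
  22 → (4, 'cccbcbbcabcdbcabcbabb')
  23 → (14, 'cdbcabcbabb')
  24 → (15, 'dbcabcbabb')

SA = [22, 18, 12, 3, 24, 21, 23, 9, 16, 10, 19, 7, 0, 13, 17, 11, 2, 20, 8, 6, 1, 5, 4, 14, 15]
i: (SA[i-1],SA[i]) lcp shared
  1: (22,18) 2 'ab'
  2: (18,12) 3 'abc'
  3: (12,3) 1 'a'
  4: (3,24) 0 ''
  5: (24,21) 1 'b'
  6: (21,23) 1 'b'
  7: (23,9) 2 'bb'
  8: (9,16) 1 'b'
  9: (16,10) 5 'bcabc'
  10: (10,19) 2 'bc'
  11: (19,7) 3 'bcb'
  12: (7,0) 2 'bc'
  13: (0,13) 2 'bc'
  14: (13,17) 0 ''
  15: (17,11) 4 'cabc'
  16: (11,2) 2 'ca'
  17: (2,20) 1 'c'
  18: (20,8) 2 'cb'
  19: (8,6) 2 'cb'
  20: (6,1) 1 'c'
  21: (1,5) 2 'cc'
  22: (5,4) 2 'cc'
  23: (4,14) 1 'c'
  24: (14,15) 0 ''

n(n+1)/2 = 25·26/2 = 325
Σ LCP = 0 + 2 + 3 + 1 + 0 + 1 + 1 + 2 + 1 + 5 + 2 + 3 + 2 + 2 + 0 + 4 + 2 + 1 + 2 + 2 + 1 + 2 + 2 + 1 + 0 = 42
distinct = 325 − 42 = 283

283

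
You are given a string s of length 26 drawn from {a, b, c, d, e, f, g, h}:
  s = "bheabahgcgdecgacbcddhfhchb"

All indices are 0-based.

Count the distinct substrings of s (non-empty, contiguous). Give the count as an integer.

332

rank | idx | suffix
   0 |   3 | abahgcgdecgacbcddhfhchb
   1 |  14 | acbcddhfhchb
   2 |   5 | ahgcgdecgacbcddhfhchb
   3 |  25 | b
   4 |   4 | bahgcgdecgacbcddhfhchb
   5 |  16 | bcddhfhchb
   6 |   0 | bheabahgcgdecgacbcddhfhchb
   7 |  15 | cbcddhfhchb
   8 |  17 | cddhfhchb
   9 |  12 | cgacbcddhfhchb
  10 |   8 | cgdecgacbcddhfhchb
  11 |  23 | chb
  12 |  18 | ddhfhchb
  13 |  10 | decgacbcddhfhchb
  14 |  19 | dhfhchb
  15 |   2 | eabahgcgdecgacbcddhfhchb
  16 |  11 | ecgacbcddhfhchb
  17 |  21 | fhchb
  18 |  13 | gacbcddhfhchb
  19 |   7 | gcgdecgacbcddhfhchb
  20 |   9 | gdecgacbcddhfhchb
  21 |  24 | hb
  22 |  22 | hchb
  23 |   1 | heabahgcgdecgacbcddhfhchb
  24 |  20 | hfhchb
  25 |   6 | hgcgdecgacbcddhfhchb

SA = [3, 14, 5, 25, 4, 16, 0, 15, 17, 12, 8, 23, 18, 10, 19, 2, 11, 21, 13, 7, 9, 24, 22, 1, 20, 6]
[i] adj suffixes → lcp
  [1] 3/14 → 1 ('a')
  [2] 14/5 → 1 ('a')
  [3] 5/25 → 0 ('')
  [4] 25/4 → 1 ('b')
  [5] 4/16 → 1 ('b')
  [6] 16/0 → 1 ('b')
  [7] 0/15 → 0 ('')
  [8] 15/17 → 1 ('c')
  [9] 17/12 → 1 ('c')
  [10] 12/8 → 2 ('cg')
  [11] 8/23 → 1 ('c')
  [12] 23/18 → 0 ('')
  [13] 18/10 → 1 ('d')
  [14] 10/19 → 1 ('d')
  [15] 19/2 → 0 ('')
  [16] 2/11 → 1 ('e')
  [17] 11/21 → 0 ('')
  [18] 21/13 → 0 ('')
  [19] 13/7 → 1 ('g')
  [20] 7/9 → 1 ('g')
  [21] 9/24 → 0 ('')
  [22] 24/22 → 1 ('h')
  [23] 22/1 → 1 ('h')
  [24] 1/20 → 1 ('h')
  [25] 20/6 → 1 ('h')

n(n+1)/2 = 26·27/2 = 351
Σ LCP = 0 + 1 + 1 + 0 + 1 + 1 + 1 + 0 + 1 + 1 + 2 + 1 + 0 + 1 + 1 + 0 + 1 + 0 + 0 + 1 + 1 + 0 + 1 + 1 + 1 + 1 = 19
distinct = 351 − 19 = 332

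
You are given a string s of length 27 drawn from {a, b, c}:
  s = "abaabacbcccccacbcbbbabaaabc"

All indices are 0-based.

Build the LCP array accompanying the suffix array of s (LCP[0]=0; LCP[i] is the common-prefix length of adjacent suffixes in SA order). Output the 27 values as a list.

rank→(start, suffix):
  0 → (22, 'aaabc')
  1 → (2, 'aabacbcccccacbcbbbabaaabc')
  2 → (23, 'aabc')
  3 → (20, 'abaaabc')
  4 → (0, 'abaabacbcccccacbcbbbabaaabc')
  5 → (3, 'abacbcccccacbcbbbabaaabc')
  6 → (24, 'abc')
  7 → (13, 'acbcbbbabaaabc')
  8 → (5, 'acbcccccacbcbbbabaaabc')
  9 → (21, 'baaabc')
  10 → (1, 'baabacbcccccacbcbbbabaaabc')
  11 → (19, 'babaaabc')
  12 → (4, 'bacbcccccacbcbbbabaaabc')
  13 → (18, 'bbabaaabc')
  14 → (17, 'bbbabaaabc')
  15 → (25, 'bc')
  16 → (15, 'bcbbbabaaabc')
  17 → (7, 'bcccccacbcbbbabaaabc')
  18 → (26, 'c')
  19 → (12, 'cacbcbbbabaaabc')
  20 → (16, 'cbbbabaaabc')
  21 → (14, 'cbcbbbabaaabc')
  22 → (6, 'cbcccccacbcbbbabaaabc')
  23 → (11, 'ccacbcbbbabaaabc')
  24 → (10, 'cccacbcbbbabaaabc')
  25 → (9, 'ccccacbcbbbabaaabc')
  26 → (8, 'cccccacbcbbbabaaabc')

SA = [22, 2, 23, 20, 0, 3, 24, 13, 5, 21, 1, 19, 4, 18, 17, 25, 15, 7, 26, 12, 16, 14, 6, 11, 10, 9, 8]
[i] adj suffixes → lcp
  [1] 22/2 → 2 ('aa')
  [2] 2/23 → 3 ('aab')
  [3] 23/20 → 1 ('a')
  [4] 20/0 → 4 ('abaa')
  [5] 0/3 → 3 ('aba')
  [6] 3/24 → 2 ('ab')
  [7] 24/13 → 1 ('a')
  [8] 13/5 → 4 ('acbc')
  [9] 5/21 → 0 ('')
  [10] 21/1 → 3 ('baa')
  [11] 1/19 → 2 ('ba')
  [12] 19/4 → 2 ('ba')
  [13] 4/18 → 1 ('b')
  [14] 18/17 → 2 ('bb')
  [15] 17/25 → 1 ('b')
  [16] 25/15 → 2 ('bc')
  [17] 15/7 → 2 ('bc')
  [18] 7/26 → 0 ('')
  [19] 26/12 → 1 ('c')
  [20] 12/16 → 1 ('c')
  [21] 16/14 → 2 ('cb')
  [22] 14/6 → 3 ('cbc')
  [23] 6/11 → 1 ('c')
  [24] 11/10 → 2 ('cc')
  [25] 10/9 → 3 ('ccc')
  [26] 9/8 → 4 ('cccc')

[0, 2, 3, 1, 4, 3, 2, 1, 4, 0, 3, 2, 2, 1, 2, 1, 2, 2, 0, 1, 1, 2, 3, 1, 2, 3, 4]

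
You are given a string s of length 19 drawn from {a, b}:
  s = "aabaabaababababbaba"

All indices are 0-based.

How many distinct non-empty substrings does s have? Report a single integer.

131

rank | idx | suffix
   0 |  18 | a
   1 |   0 | aabaabaababababbaba
   2 |   3 | aabaababababbaba
   3 |   6 | aababababbaba
   4 |  16 | aba
   5 |   1 | abaabaababababbaba
   6 |   4 | abaababababbaba
   7 |   7 | ababababbaba
   8 |   9 | abababbaba
   9 |  11 | ababbaba
  10 |  13 | abbaba
  11 |  17 | ba
  12 |   2 | baabaababababbaba
  13 |   5 | baababababbaba
  14 |  15 | baba
  15 |   8 | babababbaba
  16 |  10 | bababbaba
  17 |  12 | babbaba
  18 |  14 | bbaba

SA = [18, 0, 3, 6, 16, 1, 4, 7, 9, 11, 13, 17, 2, 5, 15, 8, 10, 12, 14]
[i] adj suffixes → lcp
  [1] 18/0 → 1 ('a')
  [2] 0/3 → 7 ('aabaaba')
  [3] 3/6 → 4 ('aaba')
  [4] 6/16 → 1 ('a')
  [5] 16/1 → 3 ('aba')
  [6] 1/4 → 6 ('abaaba')
  [7] 4/7 → 3 ('aba')
  [8] 7/9 → 6 ('ababab')
  [9] 9/11 → 4 ('abab')
  [10] 11/13 → 2 ('ab')
  [11] 13/17 → 0 ('')
  [12] 17/2 → 2 ('ba')
  [13] 2/5 → 5 ('baaba')
  [14] 5/15 → 2 ('ba')
  [15] 15/8 → 4 ('baba')
  [16] 8/10 → 5 ('babab')
  [17] 10/12 → 3 ('bab')
  [18] 12/14 → 1 ('b')

n(n+1)/2 = 19·20/2 = 190
Σ LCP = 0 + 1 + 7 + 4 + 1 + 3 + 6 + 3 + 6 + 4 + 2 + 0 + 2 + 5 + 2 + 4 + 5 + 3 + 1 = 59
distinct = 190 − 59 = 131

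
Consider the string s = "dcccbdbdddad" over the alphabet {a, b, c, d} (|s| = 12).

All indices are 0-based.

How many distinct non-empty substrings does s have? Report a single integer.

67

sorted suffixes:
  #0 SA[0]=10  'ad'
  #1 SA[1]=4  'bdbdddad'
  #2 SA[2]=6  'bdddad'
  #3 SA[3]=3  'cbdbdddad'
  #4 SA[4]=2  'ccbdbdddad'
  #5 SA[5]=1  'cccbdbdddad'
  #6 SA[6]=11  'd'
  #7 SA[7]=9  'dad'
  #8 SA[8]=5  'dbdddad'
  #9 SA[9]=0  'dcccbdbdddad'
  #10 SA[10]=8  'ddad'
  #11 SA[11]=7  'dddad'

SA = [10, 4, 6, 3, 2, 1, 11, 9, 5, 0, 8, 7]
[i] adj suffixes → lcp
  [1] 10/4 → 0 ('')
  [2] 4/6 → 2 ('bd')
  [3] 6/3 → 0 ('')
  [4] 3/2 → 1 ('c')
  [5] 2/1 → 2 ('cc')
  [6] 1/11 → 0 ('')
  [7] 11/9 → 1 ('d')
  [8] 9/5 → 1 ('d')
  [9] 5/0 → 1 ('d')
  [10] 0/8 → 1 ('d')
  [11] 8/7 → 2 ('dd')

n(n+1)/2 = 12·13/2 = 78
Σ LCP = 0 + 0 + 2 + 0 + 1 + 2 + 0 + 1 + 1 + 1 + 1 + 2 = 11
distinct = 78 − 11 = 67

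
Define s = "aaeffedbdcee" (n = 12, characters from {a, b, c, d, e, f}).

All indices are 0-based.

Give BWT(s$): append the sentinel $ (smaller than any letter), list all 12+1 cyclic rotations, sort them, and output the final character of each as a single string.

rank  rotation       last
    0  $aaeffedbdcee  e
    1  aaeffedbdcee$  $
    2  aeffedbdcee$a  a
    3  bdcee$aaeffed  d
    4  cee$aaeffedbd  d
    5  dbdcee$aaeffe  e
    6  dcee$aaeffedb  b
    7  e$aaeffedbdce  e
    8  edbdcee$aaeff  f
    9  ee$aaeffedbdc  c
   10  effedbdcee$aa  a
   11  fedbdcee$aaef  f
   12  ffedbdcee$aae  e

e$addebefcafe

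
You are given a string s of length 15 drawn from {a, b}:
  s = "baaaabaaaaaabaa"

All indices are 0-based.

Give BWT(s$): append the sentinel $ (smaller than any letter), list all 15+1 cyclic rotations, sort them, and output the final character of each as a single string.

rank  rotation          last
    0  $baaaabaaaaaabaa  a
    1  a$baaaabaaaaaaba  a
    2  aa$baaaabaaaaaab  b
    3  aaaaaabaa$baaaab  b
    4  aaaaabaa$baaaaba  a
    5  aaaabaa$baaaabaa  a
    6  aaaabaaaaaabaa$b  b
    7  aaabaa$baaaabaaa  a
    8  aaabaaaaaabaa$ba  a
    9  aabaa$baaaabaaaa  a
   10  aabaaaaaabaa$baa  a
   11  abaa$baaaabaaaaa  a
   12  abaaaaaabaa$baaa  a
   13  baa$baaaabaaaaaa  a
   14  baaaaaabaa$baaaa  a
   15  baaaabaaaaaabaa$  $

aabbaabaaaaaaaa$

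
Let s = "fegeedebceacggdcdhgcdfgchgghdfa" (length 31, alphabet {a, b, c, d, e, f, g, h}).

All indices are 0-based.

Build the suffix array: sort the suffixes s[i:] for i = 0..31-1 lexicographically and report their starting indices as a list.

[30, 10, 7, 19, 15, 8, 11, 23, 14, 5, 28, 20, 16, 9, 6, 4, 3, 1, 29, 0, 21, 18, 22, 13, 2, 12, 25, 26, 27, 17, 24]

sorted suffixes:
  #0 SA[0]=30  'a'
  #1 SA[1]=10  'acggdcdhgcdfgchgghdfa'
  #2 SA[2]=7  'bceacggdcdhgcdfgchgghdfa'
  #3 SA[3]=19  'cdfgchgghdfa'
  #4 SA[4]=15  'cdhgcdfgchgghdfa'
  #5 SA[5]=8  'ceacggdcdhgcdfgchgghdfa'
  #6 SA[6]=11  'cggdcdhgcdfgchgghdfa'
  #7 SA[7]=23  'chgghdfa'
  #8 SA[8]=14  'dcdhgcdfgchgghdfa'
  #9 SA[9]=5  'debceacggdcdhgcdfgchgghdfa'
  #10 SA[10]=28  'dfa'
  #11 SA[11]=20  'dfgchgghdfa'
  #12 SA[12]=16  'dhgcdfgchgghdfa'
  #13 SA[13]=9  'eacggdcdhgcdfgchgghdfa'
  #14 SA[14]=6  'ebceacggdcdhgcdfgchgghdfa'
  #15 SA[15]=4  'edebceacggdcdhgcdfgchgghdfa'
  #16 SA[16]=3  'eedebceacggdcdhgcdfgchgghdfa'
  #17 SA[17]=1  'egeedebceacggdcdhgcdfgchgghdfa'
  #18 SA[18]=29  'fa'
  #19 SA[19]=0  'fegeedebceacggdcdhgcdfgchgghdfa'
  #20 SA[20]=21  'fgchgghdfa'
  #21 SA[21]=18  'gcdfgchgghdfa'
  #22 SA[22]=22  'gchgghdfa'
  #23 SA[23]=13  'gdcdhgcdfgchgghdfa'
  #24 SA[24]=2  'geedebceacggdcdhgcdfgchgghdfa'
  #25 SA[25]=12  'ggdcdhgcdfgchgghdfa'
  #26 SA[26]=25  'gghdfa'
  #27 SA[27]=26  'ghdfa'
  #28 SA[28]=27  'hdfa'
  #29 SA[29]=17  'hgcdfgchgghdfa'
  #30 SA[30]=24  'hgghdfa'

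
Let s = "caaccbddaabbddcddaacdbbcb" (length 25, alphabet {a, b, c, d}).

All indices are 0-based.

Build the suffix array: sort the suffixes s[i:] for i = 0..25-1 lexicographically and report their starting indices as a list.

rank | idx | suffix
   0 |   8 | aabbddcddaacdbbcb
   1 |   1 | aaccbddaabbddcddaacdbbcb
   2 |  17 | aacdbbcb
   3 |   9 | abbddcddaacdbbcb
   4 |   2 | accbddaabbddcddaacdbbcb
   5 |  18 | acdbbcb
   6 |  24 | b
   7 |  21 | bbcb
   8 |  10 | bbddcddaacdbbcb
   9 |  22 | bcb
  10 |   5 | bddaabbddcddaacdbbcb
  11 |  11 | bddcddaacdbbcb
  12 |   0 | caaccbddaabbddcddaacdbbcb
  13 |  23 | cb
  14 |   4 | cbddaabbddcddaacdbbcb
  15 |   3 | ccbddaabbddcddaacdbbcb
  16 |  19 | cdbbcb
  17 |  14 | cddaacdbbcb
  18 |   7 | daabbddcddaacdbbcb
  19 |  16 | daacdbbcb
  20 |  20 | dbbcb
  21 |  13 | dcddaacdbbcb
  22 |   6 | ddaabbddcddaacdbbcb
  23 |  15 | ddaacdbbcb
  24 |  12 | ddcddaacdbbcb

[8, 1, 17, 9, 2, 18, 24, 21, 10, 22, 5, 11, 0, 23, 4, 3, 19, 14, 7, 16, 20, 13, 6, 15, 12]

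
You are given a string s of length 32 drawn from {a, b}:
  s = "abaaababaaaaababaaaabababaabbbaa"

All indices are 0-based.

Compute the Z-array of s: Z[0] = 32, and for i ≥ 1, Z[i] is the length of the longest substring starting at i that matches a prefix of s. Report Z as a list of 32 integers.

Z[0]=32
i=1: i≥r, start 0; Z[1]=0
i=2: i≥r, start 0; Z[2]=1 grow→box=[2,3)
i=3: i≥r, start 0; Z[3]=1 grow→box=[3,4)
i=4: i≥r, start 0; Z[4]=3 grow→box=[4,7)
i=5: min(r-i=2, Z[1]=0)=0; Z[5]=0
i=6: min(r-i=1, Z[2]=1)=1; Z[6]=5 grow→box=[6,11)
i=7: min(r-i=4, Z[1]=0)=0; Z[7]=0
i=8: min(r-i=3, Z[2]=1)=1; Z[8]=1
i=9: min(r-i=2, Z[3]=1)=1; Z[9]=1
i=10: min(r-i=1, Z[4]=3)=1; Z[10]=1
i=11: i≥r, start 0; Z[11]=1 grow→box=[11,12)
i=12: i≥r, start 0; Z[12]=3 grow→box=[12,15)
i=13: min(r-i=2, Z[1]=0)=0; Z[13]=0
i=14: min(r-i=1, Z[2]=1)=1; Z[14]=5 grow→box=[14,19)
i=15: min(r-i=4, Z[1]=0)=0; Z[15]=0
i=16: min(r-i=3, Z[2]=1)=1; Z[16]=1
i=17: min(r-i=2, Z[3]=1)=1; Z[17]=1
i=18: min(r-i=1, Z[4]=3)=1; Z[18]=1
i=19: i≥r, start 0; Z[19]=3 grow→box=[19,22)
i=20: min(r-i=2, Z[1]=0)=0; Z[20]=0
i=21: min(r-i=1, Z[2]=1)=1; Z[21]=3 grow→box=[21,24)
i=22: min(r-i=2, Z[1]=0)=0; Z[22]=0
i=23: min(r-i=1, Z[2]=1)=1; Z[23]=4 grow→box=[23,27)
i=24: min(r-i=3, Z[1]=0)=0; Z[24]=0
i=25: min(r-i=2, Z[2]=1)=1; Z[25]=1
i=26: min(r-i=1, Z[3]=1)=1; Z[26]=2 grow→box=[26,28)
i=27: min(r-i=1, Z[1]=0)=0; Z[27]=0
i=28: i≥r, start 0; Z[28]=0
i=29: i≥r, start 0; Z[29]=0
i=30: i≥r, start 0; Z[30]=1 grow→box=[30,31)
i=31: i≥r, start 0; Z[31]=1 grow→box=[31,32)

[32, 0, 1, 1, 3, 0, 5, 0, 1, 1, 1, 1, 3, 0, 5, 0, 1, 1, 1, 3, 0, 3, 0, 4, 0, 1, 2, 0, 0, 0, 1, 1]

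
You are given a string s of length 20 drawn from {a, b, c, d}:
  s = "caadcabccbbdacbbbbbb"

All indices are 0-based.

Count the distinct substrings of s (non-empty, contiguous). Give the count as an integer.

rank→(start, suffix):
  0 → (1, 'aadcabccbbdacbbbbbb')
  1 → (5, 'abccbbdacbbbbbb')
  2 → (12, 'acbbbbbb')
  3 → (2, 'adcabccbbdacbbbbbb')
  4 → (19, 'b')
  5 → (18, 'bb')
  6 → (17, 'bbb')
  7 → (16, 'bbbb')
  8 → (15, 'bbbbb')
  9 → (14, 'bbbbbb')
  10 → (9, 'bbdacbbbbbb')
  11 → (6, 'bccbbdacbbbbbb')
  12 → (10, 'bdacbbbbbb')
  13 → (0, 'caadcabccbbdacbbbbbb')
  14 → (4, 'cabccbbdacbbbbbb')
  15 → (13, 'cbbbbbb')
  16 → (8, 'cbbdacbbbbbb')
  17 → (7, 'ccbbdacbbbbbb')
  18 → (11, 'dacbbbbbb')
  19 → (3, 'dcabccbbdacbbbbbb')

SA = [1, 5, 12, 2, 19, 18, 17, 16, 15, 14, 9, 6, 10, 0, 4, 13, 8, 7, 11, 3]
i: (SA[i-1],SA[i]) lcp shared
  1: (1,5) 1 'a'
  2: (5,12) 1 'a'
  3: (12,2) 1 'a'
  4: (2,19) 0 ''
  5: (19,18) 1 'b'
  6: (18,17) 2 'bb'
  7: (17,16) 3 'bbb'
  8: (16,15) 4 'bbbb'
  9: (15,14) 5 'bbbbb'
  10: (14,9) 2 'bb'
  11: (9,6) 1 'b'
  12: (6,10) 1 'b'
  13: (10,0) 0 ''
  14: (0,4) 2 'ca'
  15: (4,13) 1 'c'
  16: (13,8) 3 'cbb'
  17: (8,7) 1 'c'
  18: (7,11) 0 ''
  19: (11,3) 1 'd'

n(n+1)/2 = 20·21/2 = 210
Σ LCP = 0 + 1 + 1 + 1 + 0 + 1 + 2 + 3 + 4 + 5 + 2 + 1 + 1 + 0 + 2 + 1 + 3 + 1 + 0 + 1 = 30
distinct = 210 − 30 = 180

180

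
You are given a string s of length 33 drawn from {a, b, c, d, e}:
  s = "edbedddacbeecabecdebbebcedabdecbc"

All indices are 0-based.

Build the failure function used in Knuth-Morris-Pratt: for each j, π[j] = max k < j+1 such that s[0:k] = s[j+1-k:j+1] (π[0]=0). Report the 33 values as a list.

π[0] = 0
j=1 s[j]='d': π[1]=0 (border '')
j=2 s[j]='b': π[2]=0 (border '')
j=3 s[j]='e': π[3]=1 (border 'e')
j=4 s[j]='d': π[4]=2 (border 'ed')
j=5 s[j]='d': k: 2→0; π[5]=0 (border '')
j=6 s[j]='d': π[6]=0 (border '')
j=7 s[j]='a': π[7]=0 (border '')
j=8 s[j]='c': π[8]=0 (border '')
j=9 s[j]='b': π[9]=0 (border '')
j=10 s[j]='e': π[10]=1 (border 'e')
j=11 s[j]='e': k: 1→0; π[11]=1 (border 'e')
j=12 s[j]='c': k: 1→0; π[12]=0 (border '')
j=13 s[j]='a': π[13]=0 (border '')
j=14 s[j]='b': π[14]=0 (border '')
j=15 s[j]='e': π[15]=1 (border 'e')
j=16 s[j]='c': k: 1→0; π[16]=0 (border '')
j=17 s[j]='d': π[17]=0 (border '')
j=18 s[j]='e': π[18]=1 (border 'e')
j=19 s[j]='b': k: 1→0; π[19]=0 (border '')
j=20 s[j]='b': π[20]=0 (border '')
j=21 s[j]='e': π[21]=1 (border 'e')
j=22 s[j]='b': k: 1→0; π[22]=0 (border '')
j=23 s[j]='c': π[23]=0 (border '')
j=24 s[j]='e': π[24]=1 (border 'e')
j=25 s[j]='d': π[25]=2 (border 'ed')
j=26 s[j]='a': k: 2→0; π[26]=0 (border '')
j=27 s[j]='b': π[27]=0 (border '')
j=28 s[j]='d': π[28]=0 (border '')
j=29 s[j]='e': π[29]=1 (border 'e')
j=30 s[j]='c': k: 1→0; π[30]=0 (border '')
j=31 s[j]='b': π[31]=0 (border '')
j=32 s[j]='c': π[32]=0 (border '')

[0, 0, 0, 1, 2, 0, 0, 0, 0, 0, 1, 1, 0, 0, 0, 1, 0, 0, 1, 0, 0, 1, 0, 0, 1, 2, 0, 0, 0, 1, 0, 0, 0]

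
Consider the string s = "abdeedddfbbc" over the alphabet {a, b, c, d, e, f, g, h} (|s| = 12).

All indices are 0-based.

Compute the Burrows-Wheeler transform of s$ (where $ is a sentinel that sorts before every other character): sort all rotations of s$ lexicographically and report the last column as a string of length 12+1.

rank  rotation       last
    0  $abdeedddfbbc  c
    1  abdeedddfbbc$  $
    2  bbc$abdeedddf  f
    3  bc$abdeedddfb  b
    4  bdeedddfbbc$a  a
    5  c$abdeedddfbb  b
    6  dddfbbc$abdee  e
    7  ddfbbc$abdeed  d
    8  deedddfbbc$ab  b
    9  dfbbc$abdeedd  d
   10  edddfbbc$abde  e
   11  eedddfbbc$abd  d
   12  fbbc$abdeeddd  d

c$fbabedbdedd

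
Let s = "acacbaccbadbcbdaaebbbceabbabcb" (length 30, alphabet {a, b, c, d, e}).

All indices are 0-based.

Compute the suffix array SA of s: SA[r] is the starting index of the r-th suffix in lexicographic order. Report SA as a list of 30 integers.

[15, 23, 26, 0, 2, 5, 9, 16, 29, 25, 4, 8, 24, 18, 19, 27, 11, 20, 13, 1, 28, 3, 7, 12, 6, 21, 14, 10, 22, 17]

rank | idx | suffix
   0 |  15 | aaebbbceabbabcb
   1 |  23 | abbabcb
   2 |  26 | abcb
   3 |   0 | acacbaccbadbcbdaaebbbceabbabcb
   4 |   2 | acbaccbadbcbdaaebbbceabbabcb
   5 |   5 | accbadbcbdaaebbbceabbabcb
   6 |   9 | adbcbdaaebbbceabbabcb
   7 |  16 | aebbbceabbabcb
   8 |  29 | b
   9 |  25 | babcb
  10 |   4 | baccbadbcbdaaebbbceabbabcb
  11 |   8 | badbcbdaaebbbceabbabcb
  12 |  24 | bbabcb
  13 |  18 | bbbceabbabcb
  14 |  19 | bbceabbabcb
  15 |  27 | bcb
  16 |  11 | bcbdaaebbbceabbabcb
  17 |  20 | bceabbabcb
  18 |  13 | bdaaebbbceabbabcb
  19 |   1 | cacbaccbadbcbdaaebbbceabbabcb
  20 |  28 | cb
  21 |   3 | cbaccbadbcbdaaebbbceabbabcb
  22 |   7 | cbadbcbdaaebbbceabbabcb
  23 |  12 | cbdaaebbbceabbabcb
  24 |   6 | ccbadbcbdaaebbbceabbabcb
  25 |  21 | ceabbabcb
  26 |  14 | daaebbbceabbabcb
  27 |  10 | dbcbdaaebbbceabbabcb
  28 |  22 | eabbabcb
  29 |  17 | ebbbceabbabcb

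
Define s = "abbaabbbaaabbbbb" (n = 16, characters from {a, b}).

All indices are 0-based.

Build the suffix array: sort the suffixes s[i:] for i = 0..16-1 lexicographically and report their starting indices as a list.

[8, 3, 9, 0, 4, 10, 15, 7, 2, 14, 6, 1, 13, 5, 12, 11]

sorted suffixes:
  #0 SA[0]=8  'aaabbbbb'
  #1 SA[1]=3  'aabbbaaabbbbb'
  #2 SA[2]=9  'aabbbbb'
  #3 SA[3]=0  'abbaabbbaaabbbbb'
  #4 SA[4]=4  'abbbaaabbbbb'
  #5 SA[5]=10  'abbbbb'
  #6 SA[6]=15  'b'
  #7 SA[7]=7  'baaabbbbb'
  #8 SA[8]=2  'baabbbaaabbbbb'
  #9 SA[9]=14  'bb'
  #10 SA[10]=6  'bbaaabbbbb'
  #11 SA[11]=1  'bbaabbbaaabbbbb'
  #12 SA[12]=13  'bbb'
  #13 SA[13]=5  'bbbaaabbbbb'
  #14 SA[14]=12  'bbbb'
  #15 SA[15]=11  'bbbbb'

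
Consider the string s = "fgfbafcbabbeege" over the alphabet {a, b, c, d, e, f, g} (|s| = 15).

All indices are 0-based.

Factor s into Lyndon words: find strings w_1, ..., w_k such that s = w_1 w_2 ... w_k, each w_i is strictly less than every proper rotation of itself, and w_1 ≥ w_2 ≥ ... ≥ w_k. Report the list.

emit factor 1: 'fg' (i=0, period=2)
emit factor 2: 'f' (i=2, period=1)
emit factor 3: 'b' (i=3, period=1)
emit factor 4: 'afcb' (i=4, period=4)
emit factor 5: 'abbeege' (i=8, period=7)

["fg", "f", "b", "afcb", "abbeege"]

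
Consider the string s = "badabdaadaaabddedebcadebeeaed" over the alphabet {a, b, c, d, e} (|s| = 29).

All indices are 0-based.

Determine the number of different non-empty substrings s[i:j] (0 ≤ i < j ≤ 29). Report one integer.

rank→(start, suffix):
  0 → (9, 'aaabddedebcadebeeaed')
  1 → (10, 'aabddedebcadebeeaed')
  2 → (6, 'aadaaabddedebcadebeeaed')
  3 → (3, 'abdaadaaabddedebcadebeeaed')
  4 → (11, 'abddedebcadebeeaed')
  5 → (7, 'adaaabddedebcadebeeaed')
  6 → (1, 'adabdaadaaabddedebcadebeeaed')
  7 → (20, 'adebeeaed')
  8 → (26, 'aed')
  9 → (0, 'badabdaadaaabddedebcadebeeaed')
  10 → (18, 'bcadebeeaed')
  11 → (4, 'bdaadaaabddedebcadebeeaed')
  12 → (12, 'bddedebcadebeeaed')
  13 → (23, 'beeaed')
  14 → (19, 'cadebeeaed')
  15 → (28, 'd')
  16 → (8, 'daaabddedebcadebeeaed')
  17 → (5, 'daadaaabddedebcadebeeaed')
  18 → (2, 'dabdaadaaabddedebcadebeeaed')
  19 → (13, 'ddedebcadebeeaed')
  20 → (16, 'debcadebeeaed')
  21 → (21, 'debeeaed')
  22 → (14, 'dedebcadebeeaed')
  23 → (25, 'eaed')
  24 → (17, 'ebcadebeeaed')
  25 → (22, 'ebeeaed')
  26 → (27, 'ed')
  27 → (15, 'edebcadebeeaed')
  28 → (24, 'eeaed')

SA = [9, 10, 6, 3, 11, 7, 1, 20, 26, 0, 18, 4, 12, 23, 19, 28, 8, 5, 2, 13, 16, 21, 14, 25, 17, 22, 27, 15, 24]
[i] adj suffixes → lcp
  [1] 9/10 → 2 ('aa')
  [2] 10/6 → 2 ('aa')
  [3] 6/3 → 1 ('a')
  [4] 3/11 → 3 ('abd')
  [5] 11/7 → 1 ('a')
  [6] 7/1 → 3 ('ada')
  [7] 1/20 → 2 ('ad')
  [8] 20/26 → 1 ('a')
  [9] 26/0 → 0 ('')
  [10] 0/18 → 1 ('b')
  [11] 18/4 → 1 ('b')
  [12] 4/12 → 2 ('bd')
  [13] 12/23 → 1 ('b')
  [14] 23/19 → 0 ('')
  [15] 19/28 → 0 ('')
  [16] 28/8 → 1 ('d')
  [17] 8/5 → 3 ('daa')
  [18] 5/2 → 2 ('da')
  [19] 2/13 → 1 ('d')
  [20] 13/16 → 1 ('d')
  [21] 16/21 → 3 ('deb')
  [22] 21/14 → 2 ('de')
  [23] 14/25 → 0 ('')
  [24] 25/17 → 1 ('e')
  [25] 17/22 → 2 ('eb')
  [26] 22/27 → 1 ('e')
  [27] 27/15 → 2 ('ed')
  [28] 15/24 → 1 ('e')

n(n+1)/2 = 29·30/2 = 435
Σ LCP = 0 + 2 + 2 + 1 + 3 + 1 + 3 + 2 + 1 + 0 + 1 + 1 + 2 + 1 + 0 + 0 + 1 + 3 + 2 + 1 + 1 + 3 + 2 + 0 + 1 + 2 + 1 + 2 + 1 = 40
distinct = 435 − 40 = 395

395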